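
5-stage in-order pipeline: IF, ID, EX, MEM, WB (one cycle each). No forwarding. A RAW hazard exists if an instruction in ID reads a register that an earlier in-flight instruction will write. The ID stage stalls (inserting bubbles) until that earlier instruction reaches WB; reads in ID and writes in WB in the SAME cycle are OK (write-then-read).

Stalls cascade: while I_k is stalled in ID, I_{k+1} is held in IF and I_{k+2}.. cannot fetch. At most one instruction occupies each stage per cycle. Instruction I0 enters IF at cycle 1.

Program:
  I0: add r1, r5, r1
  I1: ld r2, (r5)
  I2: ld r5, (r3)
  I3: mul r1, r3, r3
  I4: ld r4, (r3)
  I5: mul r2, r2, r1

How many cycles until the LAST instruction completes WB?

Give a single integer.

I0 add r1 <- r5,r1: IF@1 ID@2 stall=0 (-) EX@3 MEM@4 WB@5
I1 ld r2 <- r5: IF@2 ID@3 stall=0 (-) EX@4 MEM@5 WB@6
I2 ld r5 <- r3: IF@3 ID@4 stall=0 (-) EX@5 MEM@6 WB@7
I3 mul r1 <- r3,r3: IF@4 ID@5 stall=0 (-) EX@6 MEM@7 WB@8
I4 ld r4 <- r3: IF@5 ID@6 stall=0 (-) EX@7 MEM@8 WB@9
I5 mul r2 <- r2,r1: IF@6 ID@7 stall=1 (RAW on I3.r1 (WB@8)) EX@9 MEM@10 WB@11

Answer: 11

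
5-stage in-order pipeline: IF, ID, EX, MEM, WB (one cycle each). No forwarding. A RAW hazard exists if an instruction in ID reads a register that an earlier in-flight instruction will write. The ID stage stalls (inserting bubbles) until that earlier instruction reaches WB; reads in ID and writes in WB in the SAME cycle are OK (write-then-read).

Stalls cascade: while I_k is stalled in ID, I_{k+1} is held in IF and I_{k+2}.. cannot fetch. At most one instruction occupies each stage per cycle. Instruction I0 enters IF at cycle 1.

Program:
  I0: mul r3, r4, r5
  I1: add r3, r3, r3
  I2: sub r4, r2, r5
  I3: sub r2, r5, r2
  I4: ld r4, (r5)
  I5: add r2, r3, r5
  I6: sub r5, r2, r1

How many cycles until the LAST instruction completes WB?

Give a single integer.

I0 mul r3 <- r4,r5: IF@1 ID@2 stall=0 (-) EX@3 MEM@4 WB@5
I1 add r3 <- r3,r3: IF@2 ID@3 stall=2 (RAW on I0.r3 (WB@5)) EX@6 MEM@7 WB@8
I2 sub r4 <- r2,r5: IF@3 ID@6 stall=0 (-) EX@7 MEM@8 WB@9
I3 sub r2 <- r5,r2: IF@6 ID@7 stall=0 (-) EX@8 MEM@9 WB@10
I4 ld r4 <- r5: IF@7 ID@8 stall=0 (-) EX@9 MEM@10 WB@11
I5 add r2 <- r3,r5: IF@8 ID@9 stall=0 (-) EX@10 MEM@11 WB@12
I6 sub r5 <- r2,r1: IF@9 ID@10 stall=2 (RAW on I5.r2 (WB@12)) EX@13 MEM@14 WB@15

Answer: 15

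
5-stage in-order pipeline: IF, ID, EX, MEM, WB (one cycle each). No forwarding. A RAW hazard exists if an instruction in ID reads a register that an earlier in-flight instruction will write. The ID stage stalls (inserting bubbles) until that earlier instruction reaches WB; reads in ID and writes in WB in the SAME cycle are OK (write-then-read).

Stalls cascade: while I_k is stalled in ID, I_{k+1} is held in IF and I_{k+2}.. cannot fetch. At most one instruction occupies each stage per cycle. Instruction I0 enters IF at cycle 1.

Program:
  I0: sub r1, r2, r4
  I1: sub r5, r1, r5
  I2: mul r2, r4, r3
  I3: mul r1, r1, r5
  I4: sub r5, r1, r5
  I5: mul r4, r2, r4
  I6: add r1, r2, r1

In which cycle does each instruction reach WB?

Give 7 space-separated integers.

I0 sub r1 <- r2,r4: IF@1 ID@2 stall=0 (-) EX@3 MEM@4 WB@5
I1 sub r5 <- r1,r5: IF@2 ID@3 stall=2 (RAW on I0.r1 (WB@5)) EX@6 MEM@7 WB@8
I2 mul r2 <- r4,r3: IF@3 ID@6 stall=0 (-) EX@7 MEM@8 WB@9
I3 mul r1 <- r1,r5: IF@6 ID@7 stall=1 (RAW on I1.r5 (WB@8)) EX@9 MEM@10 WB@11
I4 sub r5 <- r1,r5: IF@7 ID@9 stall=2 (RAW on I3.r1 (WB@11)) EX@12 MEM@13 WB@14
I5 mul r4 <- r2,r4: IF@9 ID@12 stall=0 (-) EX@13 MEM@14 WB@15
I6 add r1 <- r2,r1: IF@12 ID@13 stall=0 (-) EX@14 MEM@15 WB@16

Answer: 5 8 9 11 14 15 16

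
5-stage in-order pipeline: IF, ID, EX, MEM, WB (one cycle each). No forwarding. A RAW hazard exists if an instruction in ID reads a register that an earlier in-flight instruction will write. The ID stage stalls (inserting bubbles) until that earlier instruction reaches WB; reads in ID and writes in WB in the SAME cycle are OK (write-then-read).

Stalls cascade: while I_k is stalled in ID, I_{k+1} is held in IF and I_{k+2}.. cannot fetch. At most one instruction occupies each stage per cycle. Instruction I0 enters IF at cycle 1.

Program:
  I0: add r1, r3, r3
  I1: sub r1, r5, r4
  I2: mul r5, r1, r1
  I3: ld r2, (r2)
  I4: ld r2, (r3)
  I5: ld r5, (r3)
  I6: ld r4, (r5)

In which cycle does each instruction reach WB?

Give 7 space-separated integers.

Answer: 5 6 9 10 11 12 15

Derivation:
I0 add r1 <- r3,r3: IF@1 ID@2 stall=0 (-) EX@3 MEM@4 WB@5
I1 sub r1 <- r5,r4: IF@2 ID@3 stall=0 (-) EX@4 MEM@5 WB@6
I2 mul r5 <- r1,r1: IF@3 ID@4 stall=2 (RAW on I1.r1 (WB@6)) EX@7 MEM@8 WB@9
I3 ld r2 <- r2: IF@4 ID@7 stall=0 (-) EX@8 MEM@9 WB@10
I4 ld r2 <- r3: IF@7 ID@8 stall=0 (-) EX@9 MEM@10 WB@11
I5 ld r5 <- r3: IF@8 ID@9 stall=0 (-) EX@10 MEM@11 WB@12
I6 ld r4 <- r5: IF@9 ID@10 stall=2 (RAW on I5.r5 (WB@12)) EX@13 MEM@14 WB@15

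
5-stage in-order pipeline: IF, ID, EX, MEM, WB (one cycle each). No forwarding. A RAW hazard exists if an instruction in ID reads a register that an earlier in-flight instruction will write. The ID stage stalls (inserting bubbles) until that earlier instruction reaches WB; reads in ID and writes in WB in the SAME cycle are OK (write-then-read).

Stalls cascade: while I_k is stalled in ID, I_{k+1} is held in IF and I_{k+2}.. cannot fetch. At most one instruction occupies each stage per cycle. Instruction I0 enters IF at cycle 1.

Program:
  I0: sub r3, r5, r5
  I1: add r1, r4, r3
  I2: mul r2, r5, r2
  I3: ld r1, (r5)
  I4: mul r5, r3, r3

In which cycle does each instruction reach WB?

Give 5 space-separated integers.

Answer: 5 8 9 10 11

Derivation:
I0 sub r3 <- r5,r5: IF@1 ID@2 stall=0 (-) EX@3 MEM@4 WB@5
I1 add r1 <- r4,r3: IF@2 ID@3 stall=2 (RAW on I0.r3 (WB@5)) EX@6 MEM@7 WB@8
I2 mul r2 <- r5,r2: IF@3 ID@6 stall=0 (-) EX@7 MEM@8 WB@9
I3 ld r1 <- r5: IF@6 ID@7 stall=0 (-) EX@8 MEM@9 WB@10
I4 mul r5 <- r3,r3: IF@7 ID@8 stall=0 (-) EX@9 MEM@10 WB@11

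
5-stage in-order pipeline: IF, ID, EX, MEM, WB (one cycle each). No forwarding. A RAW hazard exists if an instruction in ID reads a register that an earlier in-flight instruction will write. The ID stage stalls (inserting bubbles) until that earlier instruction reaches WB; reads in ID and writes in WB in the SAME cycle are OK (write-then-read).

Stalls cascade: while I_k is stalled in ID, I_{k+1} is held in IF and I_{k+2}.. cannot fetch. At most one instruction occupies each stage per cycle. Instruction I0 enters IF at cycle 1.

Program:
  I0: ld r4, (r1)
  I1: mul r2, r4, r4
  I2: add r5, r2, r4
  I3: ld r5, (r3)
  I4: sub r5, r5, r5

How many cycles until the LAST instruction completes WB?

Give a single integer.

I0 ld r4 <- r1: IF@1 ID@2 stall=0 (-) EX@3 MEM@4 WB@5
I1 mul r2 <- r4,r4: IF@2 ID@3 stall=2 (RAW on I0.r4 (WB@5)) EX@6 MEM@7 WB@8
I2 add r5 <- r2,r4: IF@3 ID@6 stall=2 (RAW on I1.r2 (WB@8)) EX@9 MEM@10 WB@11
I3 ld r5 <- r3: IF@6 ID@9 stall=0 (-) EX@10 MEM@11 WB@12
I4 sub r5 <- r5,r5: IF@9 ID@10 stall=2 (RAW on I3.r5 (WB@12)) EX@13 MEM@14 WB@15

Answer: 15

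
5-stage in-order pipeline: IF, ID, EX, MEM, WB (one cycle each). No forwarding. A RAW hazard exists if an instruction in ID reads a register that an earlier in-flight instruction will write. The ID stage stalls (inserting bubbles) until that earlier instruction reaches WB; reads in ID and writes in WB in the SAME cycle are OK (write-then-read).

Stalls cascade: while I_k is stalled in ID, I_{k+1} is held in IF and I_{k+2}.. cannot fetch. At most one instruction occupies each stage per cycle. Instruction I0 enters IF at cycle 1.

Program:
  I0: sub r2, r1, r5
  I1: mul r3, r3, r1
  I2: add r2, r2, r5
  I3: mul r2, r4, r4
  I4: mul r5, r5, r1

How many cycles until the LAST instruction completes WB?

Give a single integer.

I0 sub r2 <- r1,r5: IF@1 ID@2 stall=0 (-) EX@3 MEM@4 WB@5
I1 mul r3 <- r3,r1: IF@2 ID@3 stall=0 (-) EX@4 MEM@5 WB@6
I2 add r2 <- r2,r5: IF@3 ID@4 stall=1 (RAW on I0.r2 (WB@5)) EX@6 MEM@7 WB@8
I3 mul r2 <- r4,r4: IF@4 ID@6 stall=0 (-) EX@7 MEM@8 WB@9
I4 mul r5 <- r5,r1: IF@6 ID@7 stall=0 (-) EX@8 MEM@9 WB@10

Answer: 10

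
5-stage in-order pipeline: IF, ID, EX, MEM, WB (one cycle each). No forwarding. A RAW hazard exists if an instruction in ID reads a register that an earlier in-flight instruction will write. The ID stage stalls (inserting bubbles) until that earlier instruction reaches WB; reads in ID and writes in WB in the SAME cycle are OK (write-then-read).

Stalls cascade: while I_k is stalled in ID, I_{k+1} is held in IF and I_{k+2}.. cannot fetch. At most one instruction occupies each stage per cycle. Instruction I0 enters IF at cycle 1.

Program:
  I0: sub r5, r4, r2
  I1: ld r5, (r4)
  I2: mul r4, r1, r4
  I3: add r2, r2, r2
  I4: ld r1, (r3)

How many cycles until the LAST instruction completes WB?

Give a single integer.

I0 sub r5 <- r4,r2: IF@1 ID@2 stall=0 (-) EX@3 MEM@4 WB@5
I1 ld r5 <- r4: IF@2 ID@3 stall=0 (-) EX@4 MEM@5 WB@6
I2 mul r4 <- r1,r4: IF@3 ID@4 stall=0 (-) EX@5 MEM@6 WB@7
I3 add r2 <- r2,r2: IF@4 ID@5 stall=0 (-) EX@6 MEM@7 WB@8
I4 ld r1 <- r3: IF@5 ID@6 stall=0 (-) EX@7 MEM@8 WB@9

Answer: 9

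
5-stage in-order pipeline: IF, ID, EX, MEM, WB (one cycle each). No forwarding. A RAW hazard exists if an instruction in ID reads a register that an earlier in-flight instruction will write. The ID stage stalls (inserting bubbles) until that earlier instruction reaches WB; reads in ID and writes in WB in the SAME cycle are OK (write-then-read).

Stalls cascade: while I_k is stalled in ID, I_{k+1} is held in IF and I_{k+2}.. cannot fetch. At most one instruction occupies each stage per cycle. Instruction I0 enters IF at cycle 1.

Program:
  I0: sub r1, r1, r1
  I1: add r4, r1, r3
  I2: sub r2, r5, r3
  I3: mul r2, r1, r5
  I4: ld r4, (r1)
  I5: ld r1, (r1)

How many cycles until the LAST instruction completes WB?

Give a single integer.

Answer: 12

Derivation:
I0 sub r1 <- r1,r1: IF@1 ID@2 stall=0 (-) EX@3 MEM@4 WB@5
I1 add r4 <- r1,r3: IF@2 ID@3 stall=2 (RAW on I0.r1 (WB@5)) EX@6 MEM@7 WB@8
I2 sub r2 <- r5,r3: IF@3 ID@6 stall=0 (-) EX@7 MEM@8 WB@9
I3 mul r2 <- r1,r5: IF@6 ID@7 stall=0 (-) EX@8 MEM@9 WB@10
I4 ld r4 <- r1: IF@7 ID@8 stall=0 (-) EX@9 MEM@10 WB@11
I5 ld r1 <- r1: IF@8 ID@9 stall=0 (-) EX@10 MEM@11 WB@12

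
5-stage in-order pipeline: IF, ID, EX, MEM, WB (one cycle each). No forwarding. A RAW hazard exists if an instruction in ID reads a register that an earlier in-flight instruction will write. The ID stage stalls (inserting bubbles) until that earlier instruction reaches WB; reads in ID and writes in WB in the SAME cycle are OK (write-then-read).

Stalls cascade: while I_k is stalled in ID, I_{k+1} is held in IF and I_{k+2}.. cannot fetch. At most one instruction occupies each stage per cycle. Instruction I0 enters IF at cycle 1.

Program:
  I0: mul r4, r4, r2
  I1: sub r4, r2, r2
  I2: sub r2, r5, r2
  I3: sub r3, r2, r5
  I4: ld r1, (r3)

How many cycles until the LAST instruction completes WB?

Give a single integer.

Answer: 13

Derivation:
I0 mul r4 <- r4,r2: IF@1 ID@2 stall=0 (-) EX@3 MEM@4 WB@5
I1 sub r4 <- r2,r2: IF@2 ID@3 stall=0 (-) EX@4 MEM@5 WB@6
I2 sub r2 <- r5,r2: IF@3 ID@4 stall=0 (-) EX@5 MEM@6 WB@7
I3 sub r3 <- r2,r5: IF@4 ID@5 stall=2 (RAW on I2.r2 (WB@7)) EX@8 MEM@9 WB@10
I4 ld r1 <- r3: IF@5 ID@8 stall=2 (RAW on I3.r3 (WB@10)) EX@11 MEM@12 WB@13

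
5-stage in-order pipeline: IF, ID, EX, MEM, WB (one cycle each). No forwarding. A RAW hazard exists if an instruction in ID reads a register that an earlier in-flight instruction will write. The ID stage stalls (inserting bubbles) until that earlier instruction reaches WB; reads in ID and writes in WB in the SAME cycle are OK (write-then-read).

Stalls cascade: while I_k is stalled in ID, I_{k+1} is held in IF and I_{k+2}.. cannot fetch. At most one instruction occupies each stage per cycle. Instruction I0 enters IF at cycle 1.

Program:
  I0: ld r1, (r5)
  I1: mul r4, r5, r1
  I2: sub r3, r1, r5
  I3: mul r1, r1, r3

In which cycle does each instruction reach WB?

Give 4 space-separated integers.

Answer: 5 8 9 12

Derivation:
I0 ld r1 <- r5: IF@1 ID@2 stall=0 (-) EX@3 MEM@4 WB@5
I1 mul r4 <- r5,r1: IF@2 ID@3 stall=2 (RAW on I0.r1 (WB@5)) EX@6 MEM@7 WB@8
I2 sub r3 <- r1,r5: IF@3 ID@6 stall=0 (-) EX@7 MEM@8 WB@9
I3 mul r1 <- r1,r3: IF@6 ID@7 stall=2 (RAW on I2.r3 (WB@9)) EX@10 MEM@11 WB@12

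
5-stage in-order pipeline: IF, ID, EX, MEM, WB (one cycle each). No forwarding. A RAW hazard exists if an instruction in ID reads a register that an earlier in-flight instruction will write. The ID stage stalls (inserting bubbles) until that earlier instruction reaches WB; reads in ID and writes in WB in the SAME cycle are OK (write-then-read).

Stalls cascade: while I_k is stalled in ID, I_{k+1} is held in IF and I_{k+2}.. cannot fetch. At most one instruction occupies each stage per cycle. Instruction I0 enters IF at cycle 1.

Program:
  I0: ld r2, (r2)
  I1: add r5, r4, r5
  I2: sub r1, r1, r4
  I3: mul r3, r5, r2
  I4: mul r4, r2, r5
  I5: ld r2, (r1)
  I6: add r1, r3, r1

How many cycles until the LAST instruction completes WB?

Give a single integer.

I0 ld r2 <- r2: IF@1 ID@2 stall=0 (-) EX@3 MEM@4 WB@5
I1 add r5 <- r4,r5: IF@2 ID@3 stall=0 (-) EX@4 MEM@5 WB@6
I2 sub r1 <- r1,r4: IF@3 ID@4 stall=0 (-) EX@5 MEM@6 WB@7
I3 mul r3 <- r5,r2: IF@4 ID@5 stall=1 (RAW on I1.r5 (WB@6)) EX@7 MEM@8 WB@9
I4 mul r4 <- r2,r5: IF@5 ID@7 stall=0 (-) EX@8 MEM@9 WB@10
I5 ld r2 <- r1: IF@7 ID@8 stall=0 (-) EX@9 MEM@10 WB@11
I6 add r1 <- r3,r1: IF@8 ID@9 stall=0 (-) EX@10 MEM@11 WB@12

Answer: 12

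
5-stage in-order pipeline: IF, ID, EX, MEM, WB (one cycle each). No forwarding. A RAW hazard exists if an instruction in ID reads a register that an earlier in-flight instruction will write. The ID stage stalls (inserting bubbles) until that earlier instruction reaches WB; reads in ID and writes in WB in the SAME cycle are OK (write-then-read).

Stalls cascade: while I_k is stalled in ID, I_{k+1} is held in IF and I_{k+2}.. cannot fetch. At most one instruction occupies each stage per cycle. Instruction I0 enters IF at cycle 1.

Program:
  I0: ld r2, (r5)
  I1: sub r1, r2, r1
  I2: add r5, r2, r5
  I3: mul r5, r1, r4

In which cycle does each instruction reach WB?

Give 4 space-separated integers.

Answer: 5 8 9 11

Derivation:
I0 ld r2 <- r5: IF@1 ID@2 stall=0 (-) EX@3 MEM@4 WB@5
I1 sub r1 <- r2,r1: IF@2 ID@3 stall=2 (RAW on I0.r2 (WB@5)) EX@6 MEM@7 WB@8
I2 add r5 <- r2,r5: IF@3 ID@6 stall=0 (-) EX@7 MEM@8 WB@9
I3 mul r5 <- r1,r4: IF@6 ID@7 stall=1 (RAW on I1.r1 (WB@8)) EX@9 MEM@10 WB@11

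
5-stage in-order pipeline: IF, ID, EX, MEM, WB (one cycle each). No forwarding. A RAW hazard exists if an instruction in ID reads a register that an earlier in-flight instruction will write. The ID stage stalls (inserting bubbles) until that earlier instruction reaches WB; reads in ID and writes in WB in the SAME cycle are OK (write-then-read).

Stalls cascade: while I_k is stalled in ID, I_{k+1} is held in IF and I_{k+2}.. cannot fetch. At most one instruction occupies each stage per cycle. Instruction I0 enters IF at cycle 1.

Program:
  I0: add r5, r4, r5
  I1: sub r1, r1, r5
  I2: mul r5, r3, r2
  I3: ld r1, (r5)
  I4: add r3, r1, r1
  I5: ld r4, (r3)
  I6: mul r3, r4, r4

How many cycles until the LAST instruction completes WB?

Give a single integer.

I0 add r5 <- r4,r5: IF@1 ID@2 stall=0 (-) EX@3 MEM@4 WB@5
I1 sub r1 <- r1,r5: IF@2 ID@3 stall=2 (RAW on I0.r5 (WB@5)) EX@6 MEM@7 WB@8
I2 mul r5 <- r3,r2: IF@3 ID@6 stall=0 (-) EX@7 MEM@8 WB@9
I3 ld r1 <- r5: IF@6 ID@7 stall=2 (RAW on I2.r5 (WB@9)) EX@10 MEM@11 WB@12
I4 add r3 <- r1,r1: IF@7 ID@10 stall=2 (RAW on I3.r1 (WB@12)) EX@13 MEM@14 WB@15
I5 ld r4 <- r3: IF@10 ID@13 stall=2 (RAW on I4.r3 (WB@15)) EX@16 MEM@17 WB@18
I6 mul r3 <- r4,r4: IF@13 ID@16 stall=2 (RAW on I5.r4 (WB@18)) EX@19 MEM@20 WB@21

Answer: 21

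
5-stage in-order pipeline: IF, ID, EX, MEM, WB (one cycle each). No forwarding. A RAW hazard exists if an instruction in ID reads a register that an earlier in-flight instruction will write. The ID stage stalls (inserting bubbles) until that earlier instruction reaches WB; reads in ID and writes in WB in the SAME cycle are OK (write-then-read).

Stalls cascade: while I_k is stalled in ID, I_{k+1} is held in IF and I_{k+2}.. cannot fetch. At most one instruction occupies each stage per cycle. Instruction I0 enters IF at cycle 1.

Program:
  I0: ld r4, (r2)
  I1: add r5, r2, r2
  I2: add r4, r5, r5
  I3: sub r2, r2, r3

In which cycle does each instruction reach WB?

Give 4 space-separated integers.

I0 ld r4 <- r2: IF@1 ID@2 stall=0 (-) EX@3 MEM@4 WB@5
I1 add r5 <- r2,r2: IF@2 ID@3 stall=0 (-) EX@4 MEM@5 WB@6
I2 add r4 <- r5,r5: IF@3 ID@4 stall=2 (RAW on I1.r5 (WB@6)) EX@7 MEM@8 WB@9
I3 sub r2 <- r2,r3: IF@4 ID@7 stall=0 (-) EX@8 MEM@9 WB@10

Answer: 5 6 9 10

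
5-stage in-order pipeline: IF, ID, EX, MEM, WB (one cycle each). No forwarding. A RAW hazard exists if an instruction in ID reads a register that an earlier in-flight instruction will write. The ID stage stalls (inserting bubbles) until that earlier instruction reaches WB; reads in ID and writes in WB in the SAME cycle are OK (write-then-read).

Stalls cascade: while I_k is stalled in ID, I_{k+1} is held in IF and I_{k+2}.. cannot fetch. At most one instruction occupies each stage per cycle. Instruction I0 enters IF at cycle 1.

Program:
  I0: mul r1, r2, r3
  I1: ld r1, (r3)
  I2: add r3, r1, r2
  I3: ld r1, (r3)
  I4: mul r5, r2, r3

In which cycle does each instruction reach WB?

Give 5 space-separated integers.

I0 mul r1 <- r2,r3: IF@1 ID@2 stall=0 (-) EX@3 MEM@4 WB@5
I1 ld r1 <- r3: IF@2 ID@3 stall=0 (-) EX@4 MEM@5 WB@6
I2 add r3 <- r1,r2: IF@3 ID@4 stall=2 (RAW on I1.r1 (WB@6)) EX@7 MEM@8 WB@9
I3 ld r1 <- r3: IF@4 ID@7 stall=2 (RAW on I2.r3 (WB@9)) EX@10 MEM@11 WB@12
I4 mul r5 <- r2,r3: IF@7 ID@10 stall=0 (-) EX@11 MEM@12 WB@13

Answer: 5 6 9 12 13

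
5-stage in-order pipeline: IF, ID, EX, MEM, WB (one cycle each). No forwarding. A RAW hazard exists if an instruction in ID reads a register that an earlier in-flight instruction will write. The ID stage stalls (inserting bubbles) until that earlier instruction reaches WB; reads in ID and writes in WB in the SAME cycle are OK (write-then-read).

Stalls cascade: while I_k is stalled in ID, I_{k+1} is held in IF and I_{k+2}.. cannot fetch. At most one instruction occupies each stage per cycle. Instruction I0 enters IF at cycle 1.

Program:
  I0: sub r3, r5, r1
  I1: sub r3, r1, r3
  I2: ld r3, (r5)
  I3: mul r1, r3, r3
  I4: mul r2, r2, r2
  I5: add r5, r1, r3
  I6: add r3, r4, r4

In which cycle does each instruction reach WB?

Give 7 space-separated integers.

I0 sub r3 <- r5,r1: IF@1 ID@2 stall=0 (-) EX@3 MEM@4 WB@5
I1 sub r3 <- r1,r3: IF@2 ID@3 stall=2 (RAW on I0.r3 (WB@5)) EX@6 MEM@7 WB@8
I2 ld r3 <- r5: IF@3 ID@6 stall=0 (-) EX@7 MEM@8 WB@9
I3 mul r1 <- r3,r3: IF@6 ID@7 stall=2 (RAW on I2.r3 (WB@9)) EX@10 MEM@11 WB@12
I4 mul r2 <- r2,r2: IF@7 ID@10 stall=0 (-) EX@11 MEM@12 WB@13
I5 add r5 <- r1,r3: IF@10 ID@11 stall=1 (RAW on I3.r1 (WB@12)) EX@13 MEM@14 WB@15
I6 add r3 <- r4,r4: IF@11 ID@13 stall=0 (-) EX@14 MEM@15 WB@16

Answer: 5 8 9 12 13 15 16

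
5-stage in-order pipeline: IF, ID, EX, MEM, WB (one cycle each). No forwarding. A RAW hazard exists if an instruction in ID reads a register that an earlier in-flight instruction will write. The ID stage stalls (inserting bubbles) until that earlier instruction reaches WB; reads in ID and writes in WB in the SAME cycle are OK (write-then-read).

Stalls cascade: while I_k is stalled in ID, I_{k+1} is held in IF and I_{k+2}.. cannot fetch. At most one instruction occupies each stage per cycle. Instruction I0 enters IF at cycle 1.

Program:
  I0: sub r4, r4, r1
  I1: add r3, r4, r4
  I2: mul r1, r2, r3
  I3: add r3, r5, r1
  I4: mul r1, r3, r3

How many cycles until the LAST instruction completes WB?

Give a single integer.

Answer: 17

Derivation:
I0 sub r4 <- r4,r1: IF@1 ID@2 stall=0 (-) EX@3 MEM@4 WB@5
I1 add r3 <- r4,r4: IF@2 ID@3 stall=2 (RAW on I0.r4 (WB@5)) EX@6 MEM@7 WB@8
I2 mul r1 <- r2,r3: IF@3 ID@6 stall=2 (RAW on I1.r3 (WB@8)) EX@9 MEM@10 WB@11
I3 add r3 <- r5,r1: IF@6 ID@9 stall=2 (RAW on I2.r1 (WB@11)) EX@12 MEM@13 WB@14
I4 mul r1 <- r3,r3: IF@9 ID@12 stall=2 (RAW on I3.r3 (WB@14)) EX@15 MEM@16 WB@17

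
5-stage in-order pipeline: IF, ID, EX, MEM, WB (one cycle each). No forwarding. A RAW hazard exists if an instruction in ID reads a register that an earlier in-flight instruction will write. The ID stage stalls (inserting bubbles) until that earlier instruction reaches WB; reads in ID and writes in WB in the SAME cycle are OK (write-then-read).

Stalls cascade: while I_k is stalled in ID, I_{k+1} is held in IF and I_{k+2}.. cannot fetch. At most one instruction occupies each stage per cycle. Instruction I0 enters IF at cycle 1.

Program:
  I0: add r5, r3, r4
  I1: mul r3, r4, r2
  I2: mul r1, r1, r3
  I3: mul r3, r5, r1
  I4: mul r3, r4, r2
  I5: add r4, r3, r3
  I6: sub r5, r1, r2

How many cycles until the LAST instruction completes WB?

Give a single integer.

I0 add r5 <- r3,r4: IF@1 ID@2 stall=0 (-) EX@3 MEM@4 WB@5
I1 mul r3 <- r4,r2: IF@2 ID@3 stall=0 (-) EX@4 MEM@5 WB@6
I2 mul r1 <- r1,r3: IF@3 ID@4 stall=2 (RAW on I1.r3 (WB@6)) EX@7 MEM@8 WB@9
I3 mul r3 <- r5,r1: IF@4 ID@7 stall=2 (RAW on I2.r1 (WB@9)) EX@10 MEM@11 WB@12
I4 mul r3 <- r4,r2: IF@7 ID@10 stall=0 (-) EX@11 MEM@12 WB@13
I5 add r4 <- r3,r3: IF@10 ID@11 stall=2 (RAW on I4.r3 (WB@13)) EX@14 MEM@15 WB@16
I6 sub r5 <- r1,r2: IF@11 ID@14 stall=0 (-) EX@15 MEM@16 WB@17

Answer: 17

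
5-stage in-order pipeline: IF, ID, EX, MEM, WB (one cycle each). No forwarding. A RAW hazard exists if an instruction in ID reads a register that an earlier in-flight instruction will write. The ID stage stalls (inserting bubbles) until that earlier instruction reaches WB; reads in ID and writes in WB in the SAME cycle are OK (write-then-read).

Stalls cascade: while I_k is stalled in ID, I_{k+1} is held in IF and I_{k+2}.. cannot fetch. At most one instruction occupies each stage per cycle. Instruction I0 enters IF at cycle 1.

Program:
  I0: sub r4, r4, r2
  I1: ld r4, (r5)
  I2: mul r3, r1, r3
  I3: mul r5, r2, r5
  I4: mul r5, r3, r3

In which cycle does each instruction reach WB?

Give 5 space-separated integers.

Answer: 5 6 7 8 10

Derivation:
I0 sub r4 <- r4,r2: IF@1 ID@2 stall=0 (-) EX@3 MEM@4 WB@5
I1 ld r4 <- r5: IF@2 ID@3 stall=0 (-) EX@4 MEM@5 WB@6
I2 mul r3 <- r1,r3: IF@3 ID@4 stall=0 (-) EX@5 MEM@6 WB@7
I3 mul r5 <- r2,r5: IF@4 ID@5 stall=0 (-) EX@6 MEM@7 WB@8
I4 mul r5 <- r3,r3: IF@5 ID@6 stall=1 (RAW on I2.r3 (WB@7)) EX@8 MEM@9 WB@10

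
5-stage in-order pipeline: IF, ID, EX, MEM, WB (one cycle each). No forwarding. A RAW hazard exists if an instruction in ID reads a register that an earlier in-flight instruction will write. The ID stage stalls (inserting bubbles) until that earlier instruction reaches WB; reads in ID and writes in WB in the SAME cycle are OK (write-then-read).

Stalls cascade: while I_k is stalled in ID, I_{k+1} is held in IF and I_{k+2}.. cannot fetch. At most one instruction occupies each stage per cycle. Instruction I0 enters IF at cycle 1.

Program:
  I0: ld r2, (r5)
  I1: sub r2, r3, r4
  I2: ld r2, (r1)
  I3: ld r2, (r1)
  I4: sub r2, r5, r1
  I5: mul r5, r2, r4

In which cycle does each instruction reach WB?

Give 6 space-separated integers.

Answer: 5 6 7 8 9 12

Derivation:
I0 ld r2 <- r5: IF@1 ID@2 stall=0 (-) EX@3 MEM@4 WB@5
I1 sub r2 <- r3,r4: IF@2 ID@3 stall=0 (-) EX@4 MEM@5 WB@6
I2 ld r2 <- r1: IF@3 ID@4 stall=0 (-) EX@5 MEM@6 WB@7
I3 ld r2 <- r1: IF@4 ID@5 stall=0 (-) EX@6 MEM@7 WB@8
I4 sub r2 <- r5,r1: IF@5 ID@6 stall=0 (-) EX@7 MEM@8 WB@9
I5 mul r5 <- r2,r4: IF@6 ID@7 stall=2 (RAW on I4.r2 (WB@9)) EX@10 MEM@11 WB@12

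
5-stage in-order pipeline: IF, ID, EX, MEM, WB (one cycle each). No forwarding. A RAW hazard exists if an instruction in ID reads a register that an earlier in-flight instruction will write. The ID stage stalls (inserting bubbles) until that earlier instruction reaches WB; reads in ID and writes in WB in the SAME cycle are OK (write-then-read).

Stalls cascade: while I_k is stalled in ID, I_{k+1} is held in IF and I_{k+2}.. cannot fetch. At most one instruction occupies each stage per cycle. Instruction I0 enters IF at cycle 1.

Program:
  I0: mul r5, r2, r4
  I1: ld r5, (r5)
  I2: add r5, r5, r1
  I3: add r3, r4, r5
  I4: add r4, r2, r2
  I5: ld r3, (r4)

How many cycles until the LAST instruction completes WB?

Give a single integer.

I0 mul r5 <- r2,r4: IF@1 ID@2 stall=0 (-) EX@3 MEM@4 WB@5
I1 ld r5 <- r5: IF@2 ID@3 stall=2 (RAW on I0.r5 (WB@5)) EX@6 MEM@7 WB@8
I2 add r5 <- r5,r1: IF@3 ID@6 stall=2 (RAW on I1.r5 (WB@8)) EX@9 MEM@10 WB@11
I3 add r3 <- r4,r5: IF@6 ID@9 stall=2 (RAW on I2.r5 (WB@11)) EX@12 MEM@13 WB@14
I4 add r4 <- r2,r2: IF@9 ID@12 stall=0 (-) EX@13 MEM@14 WB@15
I5 ld r3 <- r4: IF@12 ID@13 stall=2 (RAW on I4.r4 (WB@15)) EX@16 MEM@17 WB@18

Answer: 18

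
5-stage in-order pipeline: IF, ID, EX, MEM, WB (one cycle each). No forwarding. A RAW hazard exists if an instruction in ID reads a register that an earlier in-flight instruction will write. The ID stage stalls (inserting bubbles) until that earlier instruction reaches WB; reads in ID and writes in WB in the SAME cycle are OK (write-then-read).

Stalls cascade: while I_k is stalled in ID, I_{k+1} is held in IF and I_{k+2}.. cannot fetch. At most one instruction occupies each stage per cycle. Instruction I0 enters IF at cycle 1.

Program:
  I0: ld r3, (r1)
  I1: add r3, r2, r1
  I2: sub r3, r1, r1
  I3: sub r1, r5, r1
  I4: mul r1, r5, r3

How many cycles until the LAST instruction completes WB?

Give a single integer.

I0 ld r3 <- r1: IF@1 ID@2 stall=0 (-) EX@3 MEM@4 WB@5
I1 add r3 <- r2,r1: IF@2 ID@3 stall=0 (-) EX@4 MEM@5 WB@6
I2 sub r3 <- r1,r1: IF@3 ID@4 stall=0 (-) EX@5 MEM@6 WB@7
I3 sub r1 <- r5,r1: IF@4 ID@5 stall=0 (-) EX@6 MEM@7 WB@8
I4 mul r1 <- r5,r3: IF@5 ID@6 stall=1 (RAW on I2.r3 (WB@7)) EX@8 MEM@9 WB@10

Answer: 10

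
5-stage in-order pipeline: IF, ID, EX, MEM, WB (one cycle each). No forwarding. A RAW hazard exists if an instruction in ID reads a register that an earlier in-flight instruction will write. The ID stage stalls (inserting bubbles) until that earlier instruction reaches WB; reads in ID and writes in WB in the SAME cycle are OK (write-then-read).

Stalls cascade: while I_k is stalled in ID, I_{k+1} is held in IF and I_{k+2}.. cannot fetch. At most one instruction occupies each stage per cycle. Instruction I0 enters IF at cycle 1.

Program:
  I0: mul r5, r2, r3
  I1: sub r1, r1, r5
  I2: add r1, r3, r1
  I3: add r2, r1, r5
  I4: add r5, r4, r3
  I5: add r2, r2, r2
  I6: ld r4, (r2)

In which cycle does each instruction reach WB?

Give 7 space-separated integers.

I0 mul r5 <- r2,r3: IF@1 ID@2 stall=0 (-) EX@3 MEM@4 WB@5
I1 sub r1 <- r1,r5: IF@2 ID@3 stall=2 (RAW on I0.r5 (WB@5)) EX@6 MEM@7 WB@8
I2 add r1 <- r3,r1: IF@3 ID@6 stall=2 (RAW on I1.r1 (WB@8)) EX@9 MEM@10 WB@11
I3 add r2 <- r1,r5: IF@6 ID@9 stall=2 (RAW on I2.r1 (WB@11)) EX@12 MEM@13 WB@14
I4 add r5 <- r4,r3: IF@9 ID@12 stall=0 (-) EX@13 MEM@14 WB@15
I5 add r2 <- r2,r2: IF@12 ID@13 stall=1 (RAW on I3.r2 (WB@14)) EX@15 MEM@16 WB@17
I6 ld r4 <- r2: IF@13 ID@15 stall=2 (RAW on I5.r2 (WB@17)) EX@18 MEM@19 WB@20

Answer: 5 8 11 14 15 17 20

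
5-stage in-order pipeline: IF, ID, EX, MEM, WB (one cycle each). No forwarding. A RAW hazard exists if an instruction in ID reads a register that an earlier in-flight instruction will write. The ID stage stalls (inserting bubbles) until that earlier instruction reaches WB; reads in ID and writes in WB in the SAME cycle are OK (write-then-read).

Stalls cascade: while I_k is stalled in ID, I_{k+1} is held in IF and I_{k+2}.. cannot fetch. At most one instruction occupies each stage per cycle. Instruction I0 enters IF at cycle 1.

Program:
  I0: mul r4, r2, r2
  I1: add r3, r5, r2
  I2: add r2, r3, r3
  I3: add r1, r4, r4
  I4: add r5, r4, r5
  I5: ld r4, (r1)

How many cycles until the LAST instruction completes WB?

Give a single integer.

Answer: 13

Derivation:
I0 mul r4 <- r2,r2: IF@1 ID@2 stall=0 (-) EX@3 MEM@4 WB@5
I1 add r3 <- r5,r2: IF@2 ID@3 stall=0 (-) EX@4 MEM@5 WB@6
I2 add r2 <- r3,r3: IF@3 ID@4 stall=2 (RAW on I1.r3 (WB@6)) EX@7 MEM@8 WB@9
I3 add r1 <- r4,r4: IF@4 ID@7 stall=0 (-) EX@8 MEM@9 WB@10
I4 add r5 <- r4,r5: IF@7 ID@8 stall=0 (-) EX@9 MEM@10 WB@11
I5 ld r4 <- r1: IF@8 ID@9 stall=1 (RAW on I3.r1 (WB@10)) EX@11 MEM@12 WB@13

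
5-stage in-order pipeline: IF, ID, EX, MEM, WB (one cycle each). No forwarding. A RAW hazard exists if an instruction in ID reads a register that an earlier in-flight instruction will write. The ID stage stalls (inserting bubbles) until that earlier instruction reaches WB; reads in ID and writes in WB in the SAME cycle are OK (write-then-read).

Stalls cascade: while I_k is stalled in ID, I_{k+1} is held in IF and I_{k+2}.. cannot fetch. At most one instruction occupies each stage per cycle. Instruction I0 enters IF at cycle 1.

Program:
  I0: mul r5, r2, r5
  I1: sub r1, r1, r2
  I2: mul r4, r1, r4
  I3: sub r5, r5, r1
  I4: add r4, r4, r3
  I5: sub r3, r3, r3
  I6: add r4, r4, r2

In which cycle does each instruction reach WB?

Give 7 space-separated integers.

Answer: 5 6 9 10 12 13 15

Derivation:
I0 mul r5 <- r2,r5: IF@1 ID@2 stall=0 (-) EX@3 MEM@4 WB@5
I1 sub r1 <- r1,r2: IF@2 ID@3 stall=0 (-) EX@4 MEM@5 WB@6
I2 mul r4 <- r1,r4: IF@3 ID@4 stall=2 (RAW on I1.r1 (WB@6)) EX@7 MEM@8 WB@9
I3 sub r5 <- r5,r1: IF@4 ID@7 stall=0 (-) EX@8 MEM@9 WB@10
I4 add r4 <- r4,r3: IF@7 ID@8 stall=1 (RAW on I2.r4 (WB@9)) EX@10 MEM@11 WB@12
I5 sub r3 <- r3,r3: IF@8 ID@10 stall=0 (-) EX@11 MEM@12 WB@13
I6 add r4 <- r4,r2: IF@10 ID@11 stall=1 (RAW on I4.r4 (WB@12)) EX@13 MEM@14 WB@15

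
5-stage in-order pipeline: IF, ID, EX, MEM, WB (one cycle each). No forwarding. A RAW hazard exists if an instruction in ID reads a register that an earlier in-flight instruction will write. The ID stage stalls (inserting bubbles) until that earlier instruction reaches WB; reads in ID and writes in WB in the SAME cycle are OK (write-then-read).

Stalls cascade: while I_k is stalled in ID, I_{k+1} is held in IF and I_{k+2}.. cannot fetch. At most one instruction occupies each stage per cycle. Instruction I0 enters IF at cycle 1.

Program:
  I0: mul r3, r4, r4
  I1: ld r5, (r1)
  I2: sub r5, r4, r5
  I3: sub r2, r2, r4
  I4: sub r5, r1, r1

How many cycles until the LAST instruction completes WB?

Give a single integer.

Answer: 11

Derivation:
I0 mul r3 <- r4,r4: IF@1 ID@2 stall=0 (-) EX@3 MEM@4 WB@5
I1 ld r5 <- r1: IF@2 ID@3 stall=0 (-) EX@4 MEM@5 WB@6
I2 sub r5 <- r4,r5: IF@3 ID@4 stall=2 (RAW on I1.r5 (WB@6)) EX@7 MEM@8 WB@9
I3 sub r2 <- r2,r4: IF@4 ID@7 stall=0 (-) EX@8 MEM@9 WB@10
I4 sub r5 <- r1,r1: IF@7 ID@8 stall=0 (-) EX@9 MEM@10 WB@11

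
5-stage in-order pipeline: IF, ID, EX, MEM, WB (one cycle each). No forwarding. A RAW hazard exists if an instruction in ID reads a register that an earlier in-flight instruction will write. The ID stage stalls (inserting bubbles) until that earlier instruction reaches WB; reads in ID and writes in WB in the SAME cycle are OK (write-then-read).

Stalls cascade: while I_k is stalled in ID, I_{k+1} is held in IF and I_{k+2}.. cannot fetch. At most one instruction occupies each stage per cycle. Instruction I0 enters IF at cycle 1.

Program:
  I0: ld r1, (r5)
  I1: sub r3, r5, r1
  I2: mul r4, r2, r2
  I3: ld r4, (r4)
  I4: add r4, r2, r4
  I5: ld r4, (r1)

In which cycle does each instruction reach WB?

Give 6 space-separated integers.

Answer: 5 8 9 12 15 16

Derivation:
I0 ld r1 <- r5: IF@1 ID@2 stall=0 (-) EX@3 MEM@4 WB@5
I1 sub r3 <- r5,r1: IF@2 ID@3 stall=2 (RAW on I0.r1 (WB@5)) EX@6 MEM@7 WB@8
I2 mul r4 <- r2,r2: IF@3 ID@6 stall=0 (-) EX@7 MEM@8 WB@9
I3 ld r4 <- r4: IF@6 ID@7 stall=2 (RAW on I2.r4 (WB@9)) EX@10 MEM@11 WB@12
I4 add r4 <- r2,r4: IF@7 ID@10 stall=2 (RAW on I3.r4 (WB@12)) EX@13 MEM@14 WB@15
I5 ld r4 <- r1: IF@10 ID@13 stall=0 (-) EX@14 MEM@15 WB@16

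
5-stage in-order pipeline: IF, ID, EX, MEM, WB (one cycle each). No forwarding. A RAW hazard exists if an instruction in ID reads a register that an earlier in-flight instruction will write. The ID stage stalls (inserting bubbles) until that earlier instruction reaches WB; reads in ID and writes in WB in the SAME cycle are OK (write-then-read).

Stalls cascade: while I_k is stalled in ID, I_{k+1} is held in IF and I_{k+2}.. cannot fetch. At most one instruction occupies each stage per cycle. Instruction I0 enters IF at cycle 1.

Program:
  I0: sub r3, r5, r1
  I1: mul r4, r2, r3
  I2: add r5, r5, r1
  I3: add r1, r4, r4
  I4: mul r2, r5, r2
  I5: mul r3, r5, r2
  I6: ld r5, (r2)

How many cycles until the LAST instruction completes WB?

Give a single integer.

Answer: 16

Derivation:
I0 sub r3 <- r5,r1: IF@1 ID@2 stall=0 (-) EX@3 MEM@4 WB@5
I1 mul r4 <- r2,r3: IF@2 ID@3 stall=2 (RAW on I0.r3 (WB@5)) EX@6 MEM@7 WB@8
I2 add r5 <- r5,r1: IF@3 ID@6 stall=0 (-) EX@7 MEM@8 WB@9
I3 add r1 <- r4,r4: IF@6 ID@7 stall=1 (RAW on I1.r4 (WB@8)) EX@9 MEM@10 WB@11
I4 mul r2 <- r5,r2: IF@7 ID@9 stall=0 (-) EX@10 MEM@11 WB@12
I5 mul r3 <- r5,r2: IF@9 ID@10 stall=2 (RAW on I4.r2 (WB@12)) EX@13 MEM@14 WB@15
I6 ld r5 <- r2: IF@10 ID@13 stall=0 (-) EX@14 MEM@15 WB@16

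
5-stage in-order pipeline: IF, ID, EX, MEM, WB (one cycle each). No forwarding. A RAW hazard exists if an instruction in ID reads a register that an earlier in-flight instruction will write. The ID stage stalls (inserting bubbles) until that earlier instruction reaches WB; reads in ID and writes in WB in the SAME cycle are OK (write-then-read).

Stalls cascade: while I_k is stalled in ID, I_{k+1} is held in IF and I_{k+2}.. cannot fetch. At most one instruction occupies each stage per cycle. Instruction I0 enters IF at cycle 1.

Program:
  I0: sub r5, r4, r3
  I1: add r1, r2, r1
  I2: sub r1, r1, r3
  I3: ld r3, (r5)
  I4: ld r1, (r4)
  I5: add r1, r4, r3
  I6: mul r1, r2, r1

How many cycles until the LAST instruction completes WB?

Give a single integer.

I0 sub r5 <- r4,r3: IF@1 ID@2 stall=0 (-) EX@3 MEM@4 WB@5
I1 add r1 <- r2,r1: IF@2 ID@3 stall=0 (-) EX@4 MEM@5 WB@6
I2 sub r1 <- r1,r3: IF@3 ID@4 stall=2 (RAW on I1.r1 (WB@6)) EX@7 MEM@8 WB@9
I3 ld r3 <- r5: IF@4 ID@7 stall=0 (-) EX@8 MEM@9 WB@10
I4 ld r1 <- r4: IF@7 ID@8 stall=0 (-) EX@9 MEM@10 WB@11
I5 add r1 <- r4,r3: IF@8 ID@9 stall=1 (RAW on I3.r3 (WB@10)) EX@11 MEM@12 WB@13
I6 mul r1 <- r2,r1: IF@9 ID@11 stall=2 (RAW on I5.r1 (WB@13)) EX@14 MEM@15 WB@16

Answer: 16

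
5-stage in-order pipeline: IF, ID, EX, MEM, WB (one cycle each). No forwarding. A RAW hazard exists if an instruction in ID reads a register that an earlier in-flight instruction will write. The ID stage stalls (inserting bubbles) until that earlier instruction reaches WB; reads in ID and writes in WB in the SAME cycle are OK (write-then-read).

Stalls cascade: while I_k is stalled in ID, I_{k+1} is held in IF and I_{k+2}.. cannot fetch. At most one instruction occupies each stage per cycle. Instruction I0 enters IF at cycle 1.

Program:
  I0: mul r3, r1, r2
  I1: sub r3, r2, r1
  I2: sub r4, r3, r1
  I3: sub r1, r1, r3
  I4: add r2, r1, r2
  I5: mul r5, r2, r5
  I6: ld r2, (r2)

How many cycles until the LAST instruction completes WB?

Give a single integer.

Answer: 17

Derivation:
I0 mul r3 <- r1,r2: IF@1 ID@2 stall=0 (-) EX@3 MEM@4 WB@5
I1 sub r3 <- r2,r1: IF@2 ID@3 stall=0 (-) EX@4 MEM@5 WB@6
I2 sub r4 <- r3,r1: IF@3 ID@4 stall=2 (RAW on I1.r3 (WB@6)) EX@7 MEM@8 WB@9
I3 sub r1 <- r1,r3: IF@4 ID@7 stall=0 (-) EX@8 MEM@9 WB@10
I4 add r2 <- r1,r2: IF@7 ID@8 stall=2 (RAW on I3.r1 (WB@10)) EX@11 MEM@12 WB@13
I5 mul r5 <- r2,r5: IF@8 ID@11 stall=2 (RAW on I4.r2 (WB@13)) EX@14 MEM@15 WB@16
I6 ld r2 <- r2: IF@11 ID@14 stall=0 (-) EX@15 MEM@16 WB@17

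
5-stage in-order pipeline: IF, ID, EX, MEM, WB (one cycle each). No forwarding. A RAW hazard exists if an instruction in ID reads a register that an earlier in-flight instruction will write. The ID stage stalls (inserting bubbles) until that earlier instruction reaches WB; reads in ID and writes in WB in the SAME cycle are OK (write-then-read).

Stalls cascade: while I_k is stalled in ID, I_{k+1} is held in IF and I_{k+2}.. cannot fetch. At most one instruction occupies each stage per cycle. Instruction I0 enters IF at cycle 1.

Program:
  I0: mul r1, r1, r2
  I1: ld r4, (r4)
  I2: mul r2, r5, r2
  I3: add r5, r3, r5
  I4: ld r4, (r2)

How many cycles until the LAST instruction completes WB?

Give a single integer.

I0 mul r1 <- r1,r2: IF@1 ID@2 stall=0 (-) EX@3 MEM@4 WB@5
I1 ld r4 <- r4: IF@2 ID@3 stall=0 (-) EX@4 MEM@5 WB@6
I2 mul r2 <- r5,r2: IF@3 ID@4 stall=0 (-) EX@5 MEM@6 WB@7
I3 add r5 <- r3,r5: IF@4 ID@5 stall=0 (-) EX@6 MEM@7 WB@8
I4 ld r4 <- r2: IF@5 ID@6 stall=1 (RAW on I2.r2 (WB@7)) EX@8 MEM@9 WB@10

Answer: 10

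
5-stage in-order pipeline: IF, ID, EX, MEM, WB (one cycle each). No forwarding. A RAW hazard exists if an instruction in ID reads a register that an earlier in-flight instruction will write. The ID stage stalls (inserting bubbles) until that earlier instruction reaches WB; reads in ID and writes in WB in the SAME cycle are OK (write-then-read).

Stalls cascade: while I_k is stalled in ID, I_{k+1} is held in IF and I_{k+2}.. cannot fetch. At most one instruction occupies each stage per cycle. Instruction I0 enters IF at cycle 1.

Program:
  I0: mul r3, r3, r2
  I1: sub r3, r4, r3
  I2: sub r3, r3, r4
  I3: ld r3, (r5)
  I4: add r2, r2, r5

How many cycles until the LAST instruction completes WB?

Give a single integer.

I0 mul r3 <- r3,r2: IF@1 ID@2 stall=0 (-) EX@3 MEM@4 WB@5
I1 sub r3 <- r4,r3: IF@2 ID@3 stall=2 (RAW on I0.r3 (WB@5)) EX@6 MEM@7 WB@8
I2 sub r3 <- r3,r4: IF@3 ID@6 stall=2 (RAW on I1.r3 (WB@8)) EX@9 MEM@10 WB@11
I3 ld r3 <- r5: IF@6 ID@9 stall=0 (-) EX@10 MEM@11 WB@12
I4 add r2 <- r2,r5: IF@9 ID@10 stall=0 (-) EX@11 MEM@12 WB@13

Answer: 13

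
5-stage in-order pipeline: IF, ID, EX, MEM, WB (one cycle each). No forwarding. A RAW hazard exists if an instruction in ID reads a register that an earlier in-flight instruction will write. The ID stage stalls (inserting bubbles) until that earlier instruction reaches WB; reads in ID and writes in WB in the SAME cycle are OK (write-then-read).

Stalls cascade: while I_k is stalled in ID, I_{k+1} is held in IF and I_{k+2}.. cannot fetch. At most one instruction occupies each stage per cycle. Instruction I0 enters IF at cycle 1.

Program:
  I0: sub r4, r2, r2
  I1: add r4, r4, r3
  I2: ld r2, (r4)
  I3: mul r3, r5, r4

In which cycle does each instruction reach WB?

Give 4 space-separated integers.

Answer: 5 8 11 12

Derivation:
I0 sub r4 <- r2,r2: IF@1 ID@2 stall=0 (-) EX@3 MEM@4 WB@5
I1 add r4 <- r4,r3: IF@2 ID@3 stall=2 (RAW on I0.r4 (WB@5)) EX@6 MEM@7 WB@8
I2 ld r2 <- r4: IF@3 ID@6 stall=2 (RAW on I1.r4 (WB@8)) EX@9 MEM@10 WB@11
I3 mul r3 <- r5,r4: IF@6 ID@9 stall=0 (-) EX@10 MEM@11 WB@12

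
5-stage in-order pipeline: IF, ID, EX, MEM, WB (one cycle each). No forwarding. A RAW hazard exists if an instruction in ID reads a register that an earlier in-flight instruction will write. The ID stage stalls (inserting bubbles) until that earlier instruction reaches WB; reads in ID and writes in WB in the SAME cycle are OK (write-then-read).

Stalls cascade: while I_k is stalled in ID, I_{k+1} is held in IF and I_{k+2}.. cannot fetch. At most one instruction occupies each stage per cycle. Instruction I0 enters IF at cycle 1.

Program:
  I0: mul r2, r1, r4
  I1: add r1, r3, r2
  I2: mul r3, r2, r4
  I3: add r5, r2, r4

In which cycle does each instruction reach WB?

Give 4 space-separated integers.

Answer: 5 8 9 10

Derivation:
I0 mul r2 <- r1,r4: IF@1 ID@2 stall=0 (-) EX@3 MEM@4 WB@5
I1 add r1 <- r3,r2: IF@2 ID@3 stall=2 (RAW on I0.r2 (WB@5)) EX@6 MEM@7 WB@8
I2 mul r3 <- r2,r4: IF@3 ID@6 stall=0 (-) EX@7 MEM@8 WB@9
I3 add r5 <- r2,r4: IF@6 ID@7 stall=0 (-) EX@8 MEM@9 WB@10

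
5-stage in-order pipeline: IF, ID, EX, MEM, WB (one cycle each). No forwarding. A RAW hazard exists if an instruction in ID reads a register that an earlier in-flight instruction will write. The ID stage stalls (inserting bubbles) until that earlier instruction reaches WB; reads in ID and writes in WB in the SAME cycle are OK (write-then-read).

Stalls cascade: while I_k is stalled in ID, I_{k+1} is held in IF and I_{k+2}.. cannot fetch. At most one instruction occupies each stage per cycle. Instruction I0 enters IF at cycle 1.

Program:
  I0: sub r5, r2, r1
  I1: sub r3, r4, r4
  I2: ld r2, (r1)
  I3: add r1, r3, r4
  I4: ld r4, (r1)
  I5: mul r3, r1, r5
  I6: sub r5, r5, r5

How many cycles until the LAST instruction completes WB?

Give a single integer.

I0 sub r5 <- r2,r1: IF@1 ID@2 stall=0 (-) EX@3 MEM@4 WB@5
I1 sub r3 <- r4,r4: IF@2 ID@3 stall=0 (-) EX@4 MEM@5 WB@6
I2 ld r2 <- r1: IF@3 ID@4 stall=0 (-) EX@5 MEM@6 WB@7
I3 add r1 <- r3,r4: IF@4 ID@5 stall=1 (RAW on I1.r3 (WB@6)) EX@7 MEM@8 WB@9
I4 ld r4 <- r1: IF@5 ID@7 stall=2 (RAW on I3.r1 (WB@9)) EX@10 MEM@11 WB@12
I5 mul r3 <- r1,r5: IF@7 ID@10 stall=0 (-) EX@11 MEM@12 WB@13
I6 sub r5 <- r5,r5: IF@10 ID@11 stall=0 (-) EX@12 MEM@13 WB@14

Answer: 14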